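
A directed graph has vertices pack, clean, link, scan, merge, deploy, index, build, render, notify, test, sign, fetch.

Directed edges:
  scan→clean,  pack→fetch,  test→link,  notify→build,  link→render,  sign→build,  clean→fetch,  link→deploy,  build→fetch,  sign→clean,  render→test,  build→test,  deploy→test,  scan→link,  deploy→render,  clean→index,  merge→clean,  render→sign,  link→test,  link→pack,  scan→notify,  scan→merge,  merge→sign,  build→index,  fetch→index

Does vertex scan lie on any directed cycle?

No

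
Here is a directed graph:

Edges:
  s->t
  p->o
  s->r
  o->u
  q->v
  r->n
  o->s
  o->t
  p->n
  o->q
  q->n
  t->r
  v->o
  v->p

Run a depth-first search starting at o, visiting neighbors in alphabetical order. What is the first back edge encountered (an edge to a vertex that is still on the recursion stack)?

v->o

DFS from o (visiting neighbors in alphabetical order); mark gray on enter, black on exit:
o gray
  q gray
    n gray
    n black
    v gray
      v→o: o is gray → back edge
First back edge: v → o.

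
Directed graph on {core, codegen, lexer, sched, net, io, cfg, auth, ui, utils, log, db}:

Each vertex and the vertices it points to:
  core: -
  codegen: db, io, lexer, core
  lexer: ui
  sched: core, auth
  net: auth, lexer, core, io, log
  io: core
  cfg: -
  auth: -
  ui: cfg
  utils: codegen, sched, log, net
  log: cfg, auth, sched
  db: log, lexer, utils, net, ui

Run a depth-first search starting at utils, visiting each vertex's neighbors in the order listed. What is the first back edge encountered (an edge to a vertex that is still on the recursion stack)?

db->utils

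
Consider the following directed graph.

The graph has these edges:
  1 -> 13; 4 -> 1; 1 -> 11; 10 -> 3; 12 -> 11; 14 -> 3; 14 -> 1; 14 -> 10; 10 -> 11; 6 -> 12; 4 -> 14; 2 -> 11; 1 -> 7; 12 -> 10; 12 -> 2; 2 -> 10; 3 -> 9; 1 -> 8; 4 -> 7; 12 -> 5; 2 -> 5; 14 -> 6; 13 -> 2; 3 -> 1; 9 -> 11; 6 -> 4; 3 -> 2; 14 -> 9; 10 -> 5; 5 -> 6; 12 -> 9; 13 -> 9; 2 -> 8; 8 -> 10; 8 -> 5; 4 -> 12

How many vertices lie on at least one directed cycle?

A vertex is on a directed cycle iff it belongs to a strongly connected component of size ≥ 2 (or has a self-loop).
The vertices on cycles are {1, 2, 3, 4, 5, 6, 8, 10, 12, 13, 14} — 11 in total.

11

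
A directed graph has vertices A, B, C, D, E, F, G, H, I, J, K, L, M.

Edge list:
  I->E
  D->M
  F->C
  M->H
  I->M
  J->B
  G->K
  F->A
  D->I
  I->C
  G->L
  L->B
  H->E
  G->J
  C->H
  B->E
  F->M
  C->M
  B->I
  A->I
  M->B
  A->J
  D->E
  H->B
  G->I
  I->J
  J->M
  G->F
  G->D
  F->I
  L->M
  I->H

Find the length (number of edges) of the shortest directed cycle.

3

For each vertex v, BFS finds the shortest path from v back to v.
The shortest such closed walk is I → J → B → I, length 3.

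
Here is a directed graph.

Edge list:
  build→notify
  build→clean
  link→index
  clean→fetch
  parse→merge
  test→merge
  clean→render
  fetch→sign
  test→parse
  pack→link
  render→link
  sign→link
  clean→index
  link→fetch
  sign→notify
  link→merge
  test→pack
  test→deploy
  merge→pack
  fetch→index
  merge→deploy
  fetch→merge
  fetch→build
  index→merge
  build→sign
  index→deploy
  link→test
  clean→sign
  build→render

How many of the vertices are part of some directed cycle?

A vertex is on a directed cycle iff it belongs to a strongly connected component of size ≥ 2 (or has a self-loop).
The vertices on cycles are {link, pack, sign, test, build, clean, fetch, index, merge, parse, render} — 11 in total.

11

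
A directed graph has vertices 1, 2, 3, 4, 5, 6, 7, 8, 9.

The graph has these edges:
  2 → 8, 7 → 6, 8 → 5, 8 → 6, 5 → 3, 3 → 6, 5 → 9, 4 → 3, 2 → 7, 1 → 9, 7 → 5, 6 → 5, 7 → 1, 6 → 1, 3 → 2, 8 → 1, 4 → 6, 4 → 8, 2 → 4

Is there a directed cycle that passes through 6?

Yes

6 is on a cycle iff 6 can reach itself via ≥1 edge.
6 → 5 → 3 → 6 — yes.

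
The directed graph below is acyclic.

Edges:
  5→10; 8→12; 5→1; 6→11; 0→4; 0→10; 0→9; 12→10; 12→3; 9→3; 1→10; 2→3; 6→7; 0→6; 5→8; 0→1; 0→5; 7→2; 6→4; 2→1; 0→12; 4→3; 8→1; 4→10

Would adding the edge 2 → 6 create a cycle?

Adding 2→6 creates a cycle iff 6 can already reach 2.
Path from 6: 6 → 7 → 2.
So 6 → … → 2 → 6 is a cycle.

Yes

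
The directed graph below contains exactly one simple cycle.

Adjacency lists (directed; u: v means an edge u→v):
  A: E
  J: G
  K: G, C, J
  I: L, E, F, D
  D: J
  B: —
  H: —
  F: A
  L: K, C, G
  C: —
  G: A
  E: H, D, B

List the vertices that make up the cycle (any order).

A, D, E, G, J

DFS with gray/black marking from E:
E gray
  H gray
  H black
  D gray
    J gray
      G gray
        A gray
          A→E: E is gray → back edge
Back edge closes the cycle E → D → J → G → A → E; its vertices are {A, D, E, G, J}.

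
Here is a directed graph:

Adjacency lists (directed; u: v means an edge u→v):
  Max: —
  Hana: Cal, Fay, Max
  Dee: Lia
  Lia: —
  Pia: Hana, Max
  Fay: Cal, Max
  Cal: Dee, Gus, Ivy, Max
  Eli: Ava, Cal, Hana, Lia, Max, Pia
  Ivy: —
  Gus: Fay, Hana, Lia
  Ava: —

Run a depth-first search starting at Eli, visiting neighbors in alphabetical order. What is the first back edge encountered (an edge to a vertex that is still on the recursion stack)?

Fay→Cal

DFS from Eli (visiting neighbors in alphabetical order); mark gray on enter, black on exit:
Eli gray
  Ava gray
  Ava black
  Cal gray
    Dee gray
      Lia gray
      Lia black
    Dee black
    Gus gray
      Fay gray
        Fay→Cal: Cal is gray → back edge
First back edge: Fay → Cal.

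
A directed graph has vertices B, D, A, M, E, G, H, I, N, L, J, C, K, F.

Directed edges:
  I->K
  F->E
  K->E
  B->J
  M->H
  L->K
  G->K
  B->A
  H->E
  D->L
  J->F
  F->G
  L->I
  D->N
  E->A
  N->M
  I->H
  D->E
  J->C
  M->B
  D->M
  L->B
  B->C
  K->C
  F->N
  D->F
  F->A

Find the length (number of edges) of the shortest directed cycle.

For each vertex v, BFS finds the shortest path from v back to v.
The shortest such closed walk is F → N → M → B → J → F, length 5.

5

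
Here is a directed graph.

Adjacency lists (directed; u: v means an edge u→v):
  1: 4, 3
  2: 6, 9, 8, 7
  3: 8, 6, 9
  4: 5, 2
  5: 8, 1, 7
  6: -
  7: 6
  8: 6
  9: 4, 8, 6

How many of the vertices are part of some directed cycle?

A vertex is on a directed cycle iff it belongs to a strongly connected component of size ≥ 2 (or has a self-loop).
The vertices on cycles are {1, 2, 3, 4, 5, 9} — 6 in total.

6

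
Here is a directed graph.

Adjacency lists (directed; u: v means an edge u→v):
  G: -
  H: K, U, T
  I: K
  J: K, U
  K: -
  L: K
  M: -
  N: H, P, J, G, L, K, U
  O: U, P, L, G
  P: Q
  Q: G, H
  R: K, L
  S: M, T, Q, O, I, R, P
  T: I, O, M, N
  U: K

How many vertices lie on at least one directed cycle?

6

A vertex is on a directed cycle iff it belongs to a strongly connected component of size ≥ 2 (or has a self-loop).
The vertices on cycles are {H, N, O, P, Q, T} — 6 in total.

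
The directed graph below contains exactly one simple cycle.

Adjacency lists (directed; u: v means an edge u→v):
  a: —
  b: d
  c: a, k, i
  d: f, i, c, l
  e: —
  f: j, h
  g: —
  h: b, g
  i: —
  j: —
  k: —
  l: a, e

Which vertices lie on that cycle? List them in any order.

b, d, f, h

DFS with gray/black marking from d:
d gray
  f gray
    j gray
    j black
    h gray
      b gray
        b→d: d is gray → back edge
Back edge closes the cycle d → f → h → b → d; its vertices are {b, d, f, h}.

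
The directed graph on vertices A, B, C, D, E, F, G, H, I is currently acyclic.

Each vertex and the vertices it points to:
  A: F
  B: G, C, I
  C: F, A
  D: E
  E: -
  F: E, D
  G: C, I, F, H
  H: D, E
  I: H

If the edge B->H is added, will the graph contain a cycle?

No

Adding B→H creates a cycle iff H can already reach B.
Explore from H: no path reaches B. The graph stays acyclic.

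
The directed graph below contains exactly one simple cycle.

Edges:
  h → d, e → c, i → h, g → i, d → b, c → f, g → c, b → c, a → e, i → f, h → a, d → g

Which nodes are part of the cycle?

d, g, h, i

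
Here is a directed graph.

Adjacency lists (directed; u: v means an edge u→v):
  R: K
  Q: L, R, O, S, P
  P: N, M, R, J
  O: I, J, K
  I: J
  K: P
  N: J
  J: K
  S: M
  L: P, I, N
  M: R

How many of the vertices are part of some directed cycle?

6

A vertex is on a directed cycle iff it belongs to a strongly connected component of size ≥ 2 (or has a self-loop).
The vertices on cycles are {J, K, M, N, P, R} — 6 in total.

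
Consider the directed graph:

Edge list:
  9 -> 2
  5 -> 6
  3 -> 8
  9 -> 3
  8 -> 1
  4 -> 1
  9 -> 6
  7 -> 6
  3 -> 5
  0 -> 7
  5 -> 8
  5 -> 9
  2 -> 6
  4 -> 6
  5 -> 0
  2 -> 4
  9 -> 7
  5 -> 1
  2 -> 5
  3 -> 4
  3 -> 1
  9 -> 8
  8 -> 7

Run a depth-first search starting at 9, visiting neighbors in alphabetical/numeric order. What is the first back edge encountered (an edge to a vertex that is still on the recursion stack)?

5→9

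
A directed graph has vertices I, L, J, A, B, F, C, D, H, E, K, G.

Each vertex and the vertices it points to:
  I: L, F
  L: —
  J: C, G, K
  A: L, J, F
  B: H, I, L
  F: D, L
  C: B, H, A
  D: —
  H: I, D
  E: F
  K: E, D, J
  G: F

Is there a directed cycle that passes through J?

J is on a cycle iff J can reach itself via ≥1 edge.
J → K → J — yes.

Yes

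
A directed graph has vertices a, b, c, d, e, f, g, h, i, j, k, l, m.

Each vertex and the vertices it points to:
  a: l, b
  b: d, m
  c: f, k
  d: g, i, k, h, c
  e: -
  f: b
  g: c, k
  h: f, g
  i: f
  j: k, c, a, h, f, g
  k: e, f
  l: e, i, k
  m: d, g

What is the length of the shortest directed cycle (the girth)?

For each vertex v, BFS finds the shortest path from v back to v.
The shortest such closed walk is h → f → b → d → h, length 4.

4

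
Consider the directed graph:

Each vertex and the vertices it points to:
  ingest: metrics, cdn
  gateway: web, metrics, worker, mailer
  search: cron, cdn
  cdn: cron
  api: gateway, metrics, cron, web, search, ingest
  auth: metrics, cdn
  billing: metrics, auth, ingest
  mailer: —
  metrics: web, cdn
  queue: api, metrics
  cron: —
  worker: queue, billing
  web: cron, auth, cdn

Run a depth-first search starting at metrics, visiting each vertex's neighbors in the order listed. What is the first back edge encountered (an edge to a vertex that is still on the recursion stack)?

auth→metrics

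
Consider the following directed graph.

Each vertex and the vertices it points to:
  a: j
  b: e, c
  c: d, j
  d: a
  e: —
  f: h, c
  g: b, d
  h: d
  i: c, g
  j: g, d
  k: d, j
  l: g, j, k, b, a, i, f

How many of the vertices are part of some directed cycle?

A vertex is on a directed cycle iff it belongs to a strongly connected component of size ≥ 2 (or has a self-loop).
The vertices on cycles are {a, b, c, d, g, j} — 6 in total.

6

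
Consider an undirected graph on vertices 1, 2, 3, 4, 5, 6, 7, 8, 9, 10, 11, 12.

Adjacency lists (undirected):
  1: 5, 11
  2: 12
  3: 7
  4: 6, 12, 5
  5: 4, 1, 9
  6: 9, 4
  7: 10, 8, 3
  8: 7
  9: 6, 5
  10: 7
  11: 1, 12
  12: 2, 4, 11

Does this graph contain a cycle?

Yes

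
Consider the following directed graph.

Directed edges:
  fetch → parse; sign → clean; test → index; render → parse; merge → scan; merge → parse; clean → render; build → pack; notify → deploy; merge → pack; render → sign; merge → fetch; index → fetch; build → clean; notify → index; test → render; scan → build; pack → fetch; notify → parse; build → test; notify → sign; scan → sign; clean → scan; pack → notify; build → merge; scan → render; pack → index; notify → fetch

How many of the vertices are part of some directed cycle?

9

A vertex is on a directed cycle iff it belongs to a strongly connected component of size ≥ 2 (or has a self-loop).
The vertices on cycles are {pack, scan, sign, test, build, clean, merge, notify, render} — 9 in total.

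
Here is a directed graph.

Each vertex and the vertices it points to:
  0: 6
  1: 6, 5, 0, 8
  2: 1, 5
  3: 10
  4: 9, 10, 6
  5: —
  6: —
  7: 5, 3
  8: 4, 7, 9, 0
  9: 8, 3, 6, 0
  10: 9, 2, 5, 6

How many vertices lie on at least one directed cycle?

8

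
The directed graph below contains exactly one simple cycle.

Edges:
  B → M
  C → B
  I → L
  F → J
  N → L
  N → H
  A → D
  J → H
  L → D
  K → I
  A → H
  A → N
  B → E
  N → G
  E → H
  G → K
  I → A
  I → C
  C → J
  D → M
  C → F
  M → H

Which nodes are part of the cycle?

DFS with gray/black marking from K:
K gray
  I gray
    C gray
      J gray
        H gray
        H black
      J black
      B gray
        E gray
          E→H: H black — skip
        E black
        M gray
          M→H: H black — skip
        M black
      B black
      F gray
        F→J: J black — skip
      F black
    C black
    L gray
      D gray
        D→M: M black — skip
      D black
    L black
    A gray
      A→H: H black — skip
      A→D: D black — skip
      N gray
        N→L: L black — skip
        G gray
          G→K: K is gray → back edge
Back edge closes the cycle K → I → A → N → G → K; its vertices are {A, G, I, K, N}.

A, G, I, K, N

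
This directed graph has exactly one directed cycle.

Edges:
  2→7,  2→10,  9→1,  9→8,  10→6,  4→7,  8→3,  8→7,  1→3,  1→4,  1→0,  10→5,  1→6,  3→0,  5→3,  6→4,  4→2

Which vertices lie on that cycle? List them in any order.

DFS with gray/black marking from 4:
4 gray
  7 gray
  7 black
  2 gray
    2→7: 7 black — skip
    10 gray
      5 gray
        3 gray
          0 gray
          0 black
        3 black
      5 black
      6 gray
        6→4: 4 is gray → back edge
Back edge closes the cycle 4 → 2 → 10 → 6 → 4; its vertices are {2, 4, 6, 10}.

2, 4, 6, 10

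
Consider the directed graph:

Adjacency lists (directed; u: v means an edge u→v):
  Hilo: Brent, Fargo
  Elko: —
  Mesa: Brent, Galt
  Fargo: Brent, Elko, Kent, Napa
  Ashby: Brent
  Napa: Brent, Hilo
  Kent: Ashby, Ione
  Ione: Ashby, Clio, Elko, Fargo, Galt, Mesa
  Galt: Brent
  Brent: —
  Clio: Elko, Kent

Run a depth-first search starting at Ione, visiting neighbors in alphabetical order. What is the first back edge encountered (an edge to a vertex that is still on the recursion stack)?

Kent->Ione

DFS from Ione (visiting neighbors in alphabetical order); mark gray on enter, black on exit:
Ione gray
  Ashby gray
    Brent gray
    Brent black
  Ashby black
  Clio gray
    Elko gray
    Elko black
    Kent gray
      Kent→Ashby: Ashby black — skip
      Kent→Ione: Ione is gray → back edge
First back edge: Kent → Ione.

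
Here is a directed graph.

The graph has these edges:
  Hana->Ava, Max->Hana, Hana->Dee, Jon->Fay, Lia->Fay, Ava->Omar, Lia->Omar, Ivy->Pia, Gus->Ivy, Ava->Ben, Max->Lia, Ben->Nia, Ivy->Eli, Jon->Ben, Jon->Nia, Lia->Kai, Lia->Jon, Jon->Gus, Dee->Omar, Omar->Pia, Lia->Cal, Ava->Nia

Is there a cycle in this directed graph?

DFS with white/gray/black marking, starting from Kai:
Kai gray
Kai black
Omar gray
  Pia gray
  Pia black
Omar black
Cal gray
Cal black
Dee gray
  Dee→Omar: Omar black — skip
Dee black
Eli gray
Eli black
Gus gray
  Ivy gray
    Ivy→Pia: Pia black — skip
    Ivy→Eli: Eli black — skip
  Ivy black
Gus black
Ben gray
  Nia gray
  Nia black
Ben black
Ava gray
  Ava→Ben: Ben black — skip
  Ava→Omar: Omar black — skip
  Ava→Nia: Nia black — skip
Ava black
Lia gray
  Jon gray
    Jon→Nia: Nia black — skip
    Jon→Ben: Ben black — skip
    Jon→Gus: Gus black — skip
    Fay gray
    Fay black
  Jon black
  Lia→Fay: Fay black — skip
  Lia→Cal: Cal black — skip
  Lia→Omar: Omar black — skip
  Lia→Kai: Kai black — skip
Lia black
Max gray
  Max→Lia: Lia black — skip
  Hana gray
    Hana→Ava: Ava black — skip
    Hana→Dee: Dee black — skip
  Hana black
Max black
Every edge goes to a white or black vertex — no back edge, so the graph is acyclic.

No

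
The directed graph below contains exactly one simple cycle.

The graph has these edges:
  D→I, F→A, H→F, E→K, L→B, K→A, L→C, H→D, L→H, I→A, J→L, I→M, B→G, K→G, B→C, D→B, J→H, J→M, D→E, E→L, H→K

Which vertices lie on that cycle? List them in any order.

DFS with gray/black marking from H:
H gray
  F gray
    A gray
    A black
  F black
  K gray
    G gray
    G black
    K→A: A black — skip
  K black
  D gray
    E gray
      L gray
        C gray
        C black
        L→H: H is gray → back edge
Back edge closes the cycle H → D → E → L → H; its vertices are {D, E, H, L}.

D, E, H, L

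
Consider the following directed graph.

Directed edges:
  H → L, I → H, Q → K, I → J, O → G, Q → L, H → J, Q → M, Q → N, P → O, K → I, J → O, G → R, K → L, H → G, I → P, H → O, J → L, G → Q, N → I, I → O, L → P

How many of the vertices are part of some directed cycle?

10

A vertex is on a directed cycle iff it belongs to a strongly connected component of size ≥ 2 (or has a self-loop).
The vertices on cycles are {G, H, I, J, K, L, N, O, P, Q} — 10 in total.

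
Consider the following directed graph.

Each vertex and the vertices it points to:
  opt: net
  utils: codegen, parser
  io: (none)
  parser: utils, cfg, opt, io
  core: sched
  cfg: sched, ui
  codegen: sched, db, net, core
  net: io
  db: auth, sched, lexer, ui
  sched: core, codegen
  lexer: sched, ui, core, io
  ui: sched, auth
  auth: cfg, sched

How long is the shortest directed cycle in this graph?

2

For each vertex v, BFS finds the shortest path from v back to v.
The shortest such closed walk is utils → parser → utils, length 2.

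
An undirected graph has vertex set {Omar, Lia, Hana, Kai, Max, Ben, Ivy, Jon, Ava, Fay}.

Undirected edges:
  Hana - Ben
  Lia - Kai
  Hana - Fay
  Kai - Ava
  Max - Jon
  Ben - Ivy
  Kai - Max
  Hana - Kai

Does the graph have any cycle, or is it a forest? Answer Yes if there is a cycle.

No

DFS, tracking each vertex's parent; an edge to a visited non-parent vertex closes a cycle.
Start from Ava:
visit Ava (parent –)
  visit Kai (parent Ava)
    Kai–Ava: parent, skip
    visit Max (parent Kai)
      Max–Kai: parent, skip
      visit Jon (parent Max)
        Jon–Max: parent, skip
    visit Lia (parent Kai)
      Lia–Kai: parent, skip
    visit Hana (parent Kai)
      visit Fay (parent Hana)
        Fay–Hana: parent, skip
      Hana–Kai: parent, skip
      visit Ben (parent Hana)
        Ben–Hana: parent, skip
        visit Ivy (parent Ben)
          Ivy–Ben: parent, skip
visit Omar (parent –)
No non-parent visited neighbor found — the graph is a forest.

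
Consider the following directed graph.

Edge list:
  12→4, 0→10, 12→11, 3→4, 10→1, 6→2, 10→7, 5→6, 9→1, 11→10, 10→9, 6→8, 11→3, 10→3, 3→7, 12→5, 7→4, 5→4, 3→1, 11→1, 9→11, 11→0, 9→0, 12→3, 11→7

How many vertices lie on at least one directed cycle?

A vertex is on a directed cycle iff it belongs to a strongly connected component of size ≥ 2 (or has a self-loop).
The vertices on cycles are {0, 9, 10, 11} — 4 in total.

4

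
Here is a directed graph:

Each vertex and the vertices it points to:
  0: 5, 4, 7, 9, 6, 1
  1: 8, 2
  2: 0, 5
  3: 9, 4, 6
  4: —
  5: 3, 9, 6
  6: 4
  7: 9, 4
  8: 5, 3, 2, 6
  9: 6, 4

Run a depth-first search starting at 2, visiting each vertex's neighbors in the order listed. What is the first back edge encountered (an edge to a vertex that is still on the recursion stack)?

DFS from 2 (visiting each vertex's neighbors in the order listed); mark gray on enter, black on exit:
2 gray
  0 gray
    5 gray
      3 gray
        9 gray
          6 gray
            4 gray
            4 black
          6 black
          9→4: 4 black — skip
        9 black
        3→4: 4 black — skip
        3→6: 6 black — skip
      3 black
      5→9: 9 black — skip
      5→6: 6 black — skip
    5 black
    0→4: 4 black — skip
    7 gray
      7→9: 9 black — skip
      7→4: 4 black — skip
    7 black
    0→9: 9 black — skip
    0→6: 6 black — skip
    1 gray
      8 gray
        8→5: 5 black — skip
        8→3: 3 black — skip
        8→2: 2 is gray → back edge
First back edge: 8 → 2.

8→2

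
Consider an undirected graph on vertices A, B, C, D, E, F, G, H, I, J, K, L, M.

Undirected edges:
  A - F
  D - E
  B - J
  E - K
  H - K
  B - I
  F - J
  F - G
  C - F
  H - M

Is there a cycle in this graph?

No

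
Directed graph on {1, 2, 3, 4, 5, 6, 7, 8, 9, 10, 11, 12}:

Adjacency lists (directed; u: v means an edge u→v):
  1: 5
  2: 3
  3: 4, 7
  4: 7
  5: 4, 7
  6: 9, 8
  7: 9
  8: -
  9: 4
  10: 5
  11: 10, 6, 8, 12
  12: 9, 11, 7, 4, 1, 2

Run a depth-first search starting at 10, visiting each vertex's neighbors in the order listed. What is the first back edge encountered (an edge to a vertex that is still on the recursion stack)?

DFS from 10 (visiting each vertex's neighbors in the order listed); mark gray on enter, black on exit:
10 gray
  5 gray
    4 gray
      7 gray
        9 gray
          9→4: 4 is gray → back edge
First back edge: 9 → 4.

9→4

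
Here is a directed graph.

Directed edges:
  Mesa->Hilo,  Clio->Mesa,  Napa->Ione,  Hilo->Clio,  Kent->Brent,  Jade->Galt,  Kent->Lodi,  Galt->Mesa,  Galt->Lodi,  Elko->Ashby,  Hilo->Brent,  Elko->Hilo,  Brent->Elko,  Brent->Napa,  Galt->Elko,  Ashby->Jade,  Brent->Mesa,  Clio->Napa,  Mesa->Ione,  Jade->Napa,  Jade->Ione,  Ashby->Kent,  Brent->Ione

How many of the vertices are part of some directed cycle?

A vertex is on a directed cycle iff it belongs to a strongly connected component of size ≥ 2 (or has a self-loop).
The vertices on cycles are {Clio, Elko, Galt, Hilo, Jade, Kent, Mesa, Ashby, Brent} — 9 in total.

9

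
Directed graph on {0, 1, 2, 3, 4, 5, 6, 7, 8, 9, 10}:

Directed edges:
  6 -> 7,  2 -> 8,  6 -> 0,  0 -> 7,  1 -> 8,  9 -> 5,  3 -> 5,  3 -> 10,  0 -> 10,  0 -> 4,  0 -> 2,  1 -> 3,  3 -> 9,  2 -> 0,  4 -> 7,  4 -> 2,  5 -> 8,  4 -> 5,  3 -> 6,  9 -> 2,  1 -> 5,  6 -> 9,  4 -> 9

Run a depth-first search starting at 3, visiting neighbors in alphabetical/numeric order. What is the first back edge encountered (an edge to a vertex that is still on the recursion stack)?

DFS from 3 (visiting neighbors in alphabetical/numeric order); mark gray on enter, black on exit:
3 gray
  5 gray
    8 gray
    8 black
  5 black
  6 gray
    0 gray
      2 gray
        2→0: 0 is gray → back edge
First back edge: 2 → 0.

2→0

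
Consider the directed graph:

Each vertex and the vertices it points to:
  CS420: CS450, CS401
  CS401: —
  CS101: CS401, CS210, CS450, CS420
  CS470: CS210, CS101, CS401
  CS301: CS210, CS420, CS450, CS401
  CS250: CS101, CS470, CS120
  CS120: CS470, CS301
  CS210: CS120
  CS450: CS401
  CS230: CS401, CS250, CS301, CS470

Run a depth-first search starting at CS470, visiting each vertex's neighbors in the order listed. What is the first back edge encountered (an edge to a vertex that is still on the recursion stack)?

CS120->CS470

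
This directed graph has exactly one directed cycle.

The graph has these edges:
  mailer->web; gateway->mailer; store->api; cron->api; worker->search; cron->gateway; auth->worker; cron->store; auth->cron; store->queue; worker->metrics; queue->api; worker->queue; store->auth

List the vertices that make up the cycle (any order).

DFS with gray/black marking from auth:
auth gray
  cron gray
    api gray
    api black
    store gray
      store→api: api black — skip
      store→auth: auth is gray → back edge
Back edge closes the cycle auth → cron → store → auth; its vertices are {auth, cron, store}.

auth, cron, store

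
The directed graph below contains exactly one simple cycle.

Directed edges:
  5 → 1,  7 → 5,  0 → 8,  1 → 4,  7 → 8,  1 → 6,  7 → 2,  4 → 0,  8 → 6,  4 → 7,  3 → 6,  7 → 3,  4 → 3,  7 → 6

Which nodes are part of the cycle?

DFS with gray/black marking from 1:
1 gray
  6 gray
  6 black
  4 gray
    3 gray
      3→6: 6 black — skip
    3 black
    7 gray
      7→3: 3 black — skip
      5 gray
        5→1: 1 is gray → back edge
Back edge closes the cycle 1 → 4 → 7 → 5 → 1; its vertices are {1, 4, 5, 7}.

1, 4, 5, 7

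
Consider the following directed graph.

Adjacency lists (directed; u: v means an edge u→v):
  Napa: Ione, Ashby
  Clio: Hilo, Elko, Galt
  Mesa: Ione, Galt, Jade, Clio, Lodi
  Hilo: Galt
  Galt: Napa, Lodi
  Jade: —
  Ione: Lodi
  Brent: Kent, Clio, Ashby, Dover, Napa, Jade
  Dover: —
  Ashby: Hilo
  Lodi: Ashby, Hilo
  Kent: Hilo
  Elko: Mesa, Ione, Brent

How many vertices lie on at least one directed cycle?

10

A vertex is on a directed cycle iff it belongs to a strongly connected component of size ≥ 2 (or has a self-loop).
The vertices on cycles are {Clio, Elko, Galt, Hilo, Ione, Lodi, Mesa, Napa, Ashby, Brent} — 10 in total.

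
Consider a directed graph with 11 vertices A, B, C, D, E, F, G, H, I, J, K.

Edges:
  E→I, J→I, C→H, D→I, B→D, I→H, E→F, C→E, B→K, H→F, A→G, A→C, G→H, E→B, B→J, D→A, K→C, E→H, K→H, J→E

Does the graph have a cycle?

Yes

DFS with white/gray/black marking, starting from F:
F gray
F black
A gray
  G gray
    H gray
      H→F: F black — skip
    H black
  G black
  C gray
    C→H: H black — skip
    E gray
      E→F: F black — skip
      E→H: H black — skip
      I gray
        I→H: H black — skip
      I black
      B gray
        K gray
          K→H: H black — skip
          K→C: C is gray → back edge
Back edge found, so a cycle exists: C → E → B → K → C.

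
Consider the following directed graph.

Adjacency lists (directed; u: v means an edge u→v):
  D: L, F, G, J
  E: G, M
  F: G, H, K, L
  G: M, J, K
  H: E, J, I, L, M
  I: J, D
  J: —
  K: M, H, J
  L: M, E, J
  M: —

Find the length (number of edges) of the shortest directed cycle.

For each vertex v, BFS finds the shortest path from v back to v.
The shortest such closed walk is F → H → I → D → F, length 4.

4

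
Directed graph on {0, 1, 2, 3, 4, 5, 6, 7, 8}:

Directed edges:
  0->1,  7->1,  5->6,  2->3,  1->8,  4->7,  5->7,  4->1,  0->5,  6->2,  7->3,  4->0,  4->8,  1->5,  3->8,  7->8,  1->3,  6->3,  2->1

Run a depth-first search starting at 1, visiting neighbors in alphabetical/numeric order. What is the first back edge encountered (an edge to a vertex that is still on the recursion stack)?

2->1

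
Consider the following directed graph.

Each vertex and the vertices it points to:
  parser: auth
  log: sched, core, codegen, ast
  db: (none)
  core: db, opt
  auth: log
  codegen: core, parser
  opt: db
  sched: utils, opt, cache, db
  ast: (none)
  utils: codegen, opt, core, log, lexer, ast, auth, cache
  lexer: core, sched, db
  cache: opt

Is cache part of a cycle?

cache lies on a cycle iff there is a path from cache back to itself.
Exploring from cache, it never reaches itself; equivalently, its strongly connected component is a singleton.

No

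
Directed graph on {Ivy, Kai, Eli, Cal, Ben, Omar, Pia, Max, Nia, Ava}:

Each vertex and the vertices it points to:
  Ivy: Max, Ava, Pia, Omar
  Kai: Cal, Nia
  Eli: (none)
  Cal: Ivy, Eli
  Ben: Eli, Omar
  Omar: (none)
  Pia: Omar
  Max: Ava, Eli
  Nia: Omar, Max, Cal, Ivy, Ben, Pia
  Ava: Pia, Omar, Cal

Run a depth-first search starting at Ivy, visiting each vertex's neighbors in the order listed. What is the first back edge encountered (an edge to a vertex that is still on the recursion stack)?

DFS from Ivy (visiting each vertex's neighbors in the order listed); mark gray on enter, black on exit:
Ivy gray
  Max gray
    Ava gray
      Pia gray
        Omar gray
        Omar black
      Pia black
      Ava→Omar: Omar black — skip
      Cal gray
        Cal→Ivy: Ivy is gray → back edge
First back edge: Cal → Ivy.

Cal->Ivy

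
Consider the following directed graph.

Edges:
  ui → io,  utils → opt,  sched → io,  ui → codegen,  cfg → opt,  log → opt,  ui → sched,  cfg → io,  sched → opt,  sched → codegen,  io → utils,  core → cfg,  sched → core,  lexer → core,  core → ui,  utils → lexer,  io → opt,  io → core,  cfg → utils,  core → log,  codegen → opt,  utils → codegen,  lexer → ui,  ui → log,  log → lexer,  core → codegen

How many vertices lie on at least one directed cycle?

A vertex is on a directed cycle iff it belongs to a strongly connected component of size ≥ 2 (or has a self-loop).
The vertices on cycles are {io, ui, cfg, log, core, lexer, sched, utils} — 8 in total.

8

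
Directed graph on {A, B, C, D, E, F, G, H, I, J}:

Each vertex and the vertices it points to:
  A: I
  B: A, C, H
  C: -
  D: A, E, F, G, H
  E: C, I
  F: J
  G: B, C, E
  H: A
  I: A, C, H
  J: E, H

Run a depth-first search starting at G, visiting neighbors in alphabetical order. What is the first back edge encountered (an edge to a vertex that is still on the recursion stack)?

DFS from G (visiting neighbors in alphabetical order); mark gray on enter, black on exit:
G gray
  B gray
    A gray
      I gray
        I→A: A is gray → back edge
First back edge: I → A.

I→A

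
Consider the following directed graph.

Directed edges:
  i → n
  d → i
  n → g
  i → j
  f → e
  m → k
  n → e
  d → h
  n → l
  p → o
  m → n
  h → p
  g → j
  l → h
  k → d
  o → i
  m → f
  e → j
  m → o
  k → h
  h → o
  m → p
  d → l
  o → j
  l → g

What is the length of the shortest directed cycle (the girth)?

For each vertex v, BFS finds the shortest path from v back to v.
The shortest such closed walk is n → l → h → o → i → n, length 5.

5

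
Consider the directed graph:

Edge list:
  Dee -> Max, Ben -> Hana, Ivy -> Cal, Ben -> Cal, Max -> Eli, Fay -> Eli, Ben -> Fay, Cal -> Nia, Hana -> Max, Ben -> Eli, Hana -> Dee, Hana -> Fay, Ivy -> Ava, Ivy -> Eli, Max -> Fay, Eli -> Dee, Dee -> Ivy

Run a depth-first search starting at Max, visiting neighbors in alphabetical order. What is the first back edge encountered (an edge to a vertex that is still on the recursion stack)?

Ivy->Eli

DFS from Max (visiting neighbors in alphabetical order); mark gray on enter, black on exit:
Max gray
  Eli gray
    Dee gray
      Ivy gray
        Ava gray
        Ava black
        Cal gray
          Nia gray
          Nia black
        Cal black
        Ivy→Eli: Eli is gray → back edge
First back edge: Ivy → Eli.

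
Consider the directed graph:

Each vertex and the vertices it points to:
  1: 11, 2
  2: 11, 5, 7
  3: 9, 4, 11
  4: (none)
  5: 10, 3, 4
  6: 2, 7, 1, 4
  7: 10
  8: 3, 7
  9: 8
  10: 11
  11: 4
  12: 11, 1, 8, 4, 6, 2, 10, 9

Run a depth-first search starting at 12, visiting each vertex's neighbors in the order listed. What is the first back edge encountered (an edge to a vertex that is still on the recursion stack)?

DFS from 12 (visiting each vertex's neighbors in the order listed); mark gray on enter, black on exit:
12 gray
  11 gray
    4 gray
    4 black
  11 black
  1 gray
    1→11: 11 black — skip
    2 gray
      2→11: 11 black — skip
      5 gray
        10 gray
          10→11: 11 black — skip
        10 black
        3 gray
          9 gray
            8 gray
              8→3: 3 is gray → back edge
First back edge: 8 → 3.

8->3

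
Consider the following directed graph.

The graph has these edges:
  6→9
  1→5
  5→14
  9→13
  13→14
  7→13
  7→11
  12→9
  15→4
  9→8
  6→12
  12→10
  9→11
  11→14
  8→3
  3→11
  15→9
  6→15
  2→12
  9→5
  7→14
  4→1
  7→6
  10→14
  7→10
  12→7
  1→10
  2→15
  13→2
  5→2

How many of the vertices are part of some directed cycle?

A vertex is on a directed cycle iff it belongs to a strongly connected component of size ≥ 2 (or has a self-loop).
The vertices on cycles are {1, 2, 4, 5, 6, 7, 9, 12, 13, 15} — 10 in total.

10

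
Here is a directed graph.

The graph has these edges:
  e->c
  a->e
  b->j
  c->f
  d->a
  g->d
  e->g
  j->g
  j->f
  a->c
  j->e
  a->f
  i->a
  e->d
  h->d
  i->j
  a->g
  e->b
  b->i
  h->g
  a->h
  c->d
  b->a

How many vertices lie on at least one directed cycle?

9

A vertex is on a directed cycle iff it belongs to a strongly connected component of size ≥ 2 (or has a self-loop).
The vertices on cycles are {a, b, c, d, e, g, h, i, j} — 9 in total.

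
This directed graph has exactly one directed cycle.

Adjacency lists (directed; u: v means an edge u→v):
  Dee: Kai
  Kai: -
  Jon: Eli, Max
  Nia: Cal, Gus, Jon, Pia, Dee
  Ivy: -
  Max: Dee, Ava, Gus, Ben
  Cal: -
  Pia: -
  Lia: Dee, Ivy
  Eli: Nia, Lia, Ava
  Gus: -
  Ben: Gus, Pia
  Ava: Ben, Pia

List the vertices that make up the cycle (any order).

Eli, Jon, Nia

DFS with gray/black marking from Jon:
Jon gray
  Eli gray
    Nia gray
      Cal gray
      Cal black
      Gus gray
      Gus black
      Nia→Jon: Jon is gray → back edge
Back edge closes the cycle Jon → Eli → Nia → Jon; its vertices are {Eli, Jon, Nia}.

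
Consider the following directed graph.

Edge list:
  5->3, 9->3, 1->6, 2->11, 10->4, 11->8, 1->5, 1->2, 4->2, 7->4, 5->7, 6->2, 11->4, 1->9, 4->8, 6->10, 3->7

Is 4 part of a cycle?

Yes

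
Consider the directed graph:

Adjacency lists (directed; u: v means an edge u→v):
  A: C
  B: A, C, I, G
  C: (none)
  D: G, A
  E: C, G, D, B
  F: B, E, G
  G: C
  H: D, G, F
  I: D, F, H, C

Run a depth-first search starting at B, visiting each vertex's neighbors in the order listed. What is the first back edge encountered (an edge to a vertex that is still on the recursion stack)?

F->B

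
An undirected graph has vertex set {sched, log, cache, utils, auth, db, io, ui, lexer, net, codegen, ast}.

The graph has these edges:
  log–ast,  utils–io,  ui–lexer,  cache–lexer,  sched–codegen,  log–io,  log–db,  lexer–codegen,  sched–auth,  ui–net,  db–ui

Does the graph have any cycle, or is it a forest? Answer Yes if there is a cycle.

No

DFS, tracking each vertex's parent; an edge to a visited non-parent vertex closes a cycle.
Start from cache:
visit cache (parent –)
  visit lexer (parent cache)
    lexer–cache: parent, skip
    visit codegen (parent lexer)
      codegen–lexer: parent, skip
      visit sched (parent codegen)
        sched–codegen: parent, skip
        visit auth (parent sched)
          auth–sched: parent, skip
    visit ui (parent lexer)
      visit net (parent ui)
        net–ui: parent, skip
      ui–lexer: parent, skip
      visit db (parent ui)
        visit log (parent db)
          visit ast (parent log)
            ast–log: parent, skip
          visit io (parent log)
            visit utils (parent io)
              utils–io: parent, skip
            io–log: parent, skip
          log–db: parent, skip
        db–ui: parent, skip
No non-parent visited neighbor found — the graph is a forest.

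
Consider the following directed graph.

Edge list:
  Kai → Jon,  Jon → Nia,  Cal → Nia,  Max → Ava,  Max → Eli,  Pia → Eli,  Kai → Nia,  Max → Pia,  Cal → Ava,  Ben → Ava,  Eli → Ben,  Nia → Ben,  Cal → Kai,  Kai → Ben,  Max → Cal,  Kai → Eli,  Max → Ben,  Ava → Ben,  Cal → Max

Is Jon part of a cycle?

No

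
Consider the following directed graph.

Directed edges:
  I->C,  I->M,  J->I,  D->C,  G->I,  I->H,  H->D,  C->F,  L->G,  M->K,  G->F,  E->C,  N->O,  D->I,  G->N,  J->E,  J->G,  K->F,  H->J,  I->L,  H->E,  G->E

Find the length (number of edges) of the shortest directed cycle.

3

For each vertex v, BFS finds the shortest path from v back to v.
The shortest such closed walk is L → G → I → L, length 3.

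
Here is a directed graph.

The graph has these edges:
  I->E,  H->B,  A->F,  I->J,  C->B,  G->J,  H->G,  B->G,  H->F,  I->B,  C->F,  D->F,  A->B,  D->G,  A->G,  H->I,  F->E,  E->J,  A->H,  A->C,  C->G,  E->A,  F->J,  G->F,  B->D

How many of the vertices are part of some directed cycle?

9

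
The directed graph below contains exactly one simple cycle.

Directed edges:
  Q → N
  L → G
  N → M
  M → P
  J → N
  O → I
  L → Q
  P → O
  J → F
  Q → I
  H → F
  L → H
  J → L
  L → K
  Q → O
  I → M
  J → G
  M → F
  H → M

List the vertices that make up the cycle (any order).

DFS with gray/black marking from O:
O gray
  I gray
    M gray
      P gray
        P→O: O is gray → back edge
Back edge closes the cycle O → I → M → P → O; its vertices are {I, M, O, P}.

I, M, O, P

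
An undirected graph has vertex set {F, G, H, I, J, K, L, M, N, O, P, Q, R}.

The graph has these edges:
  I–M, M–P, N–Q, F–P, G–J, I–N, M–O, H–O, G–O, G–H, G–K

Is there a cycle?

DFS, tracking each vertex's parent; an edge to a visited non-parent vertex closes a cycle.
Start from F:
visit F (parent –)
  visit P (parent F)
    visit M (parent P)
      visit O (parent M)
        visit H (parent O)
          H–O: parent, skip
          visit G (parent H)
            G–H: parent, skip
            visit K (parent G)
              K–G: parent, skip
            visit J (parent G)
              J–G: parent, skip
            G–O: O visited and ≠ parent → cycle
Cycle: O – H – G – O.

Yes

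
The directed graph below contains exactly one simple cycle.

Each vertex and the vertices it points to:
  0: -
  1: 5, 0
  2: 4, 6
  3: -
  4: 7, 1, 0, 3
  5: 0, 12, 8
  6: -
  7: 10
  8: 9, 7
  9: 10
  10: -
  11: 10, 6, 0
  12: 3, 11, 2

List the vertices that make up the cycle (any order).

1, 2, 4, 5, 12

DFS with gray/black marking from 5:
5 gray
  0 gray
  0 black
  12 gray
    3 gray
    3 black
    11 gray
      10 gray
      10 black
      6 gray
      6 black
      11→0: 0 black — skip
    11 black
    2 gray
      4 gray
        7 gray
          7→10: 10 black — skip
        7 black
        1 gray
          1→5: 5 is gray → back edge
Back edge closes the cycle 5 → 12 → 2 → 4 → 1 → 5; its vertices are {1, 2, 4, 5, 12}.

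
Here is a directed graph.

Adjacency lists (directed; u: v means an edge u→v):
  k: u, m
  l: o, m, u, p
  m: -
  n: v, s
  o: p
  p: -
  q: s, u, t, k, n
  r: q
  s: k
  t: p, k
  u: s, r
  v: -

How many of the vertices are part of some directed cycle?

A vertex is on a directed cycle iff it belongs to a strongly connected component of size ≥ 2 (or has a self-loop).
The vertices on cycles are {k, n, q, r, s, t, u} — 7 in total.

7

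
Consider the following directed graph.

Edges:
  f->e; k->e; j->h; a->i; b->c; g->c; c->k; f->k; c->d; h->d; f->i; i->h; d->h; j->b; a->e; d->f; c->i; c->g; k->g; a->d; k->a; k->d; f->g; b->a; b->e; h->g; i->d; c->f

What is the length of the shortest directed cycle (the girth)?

For each vertex v, BFS finds the shortest path from v back to v.
The shortest such closed walk is c → g → c, length 2.

2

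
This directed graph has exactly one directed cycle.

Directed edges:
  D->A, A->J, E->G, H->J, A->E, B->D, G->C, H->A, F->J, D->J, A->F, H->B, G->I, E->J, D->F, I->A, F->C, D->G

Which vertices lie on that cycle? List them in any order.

A, E, G, I

DFS with gray/black marking from A:
A gray
  F gray
    C gray
    C black
    J gray
    J black
  F black
  A→J: J black — skip
  E gray
    G gray
      G→C: C black — skip
      I gray
        I→A: A is gray → back edge
Back edge closes the cycle A → E → G → I → A; its vertices are {A, E, G, I}.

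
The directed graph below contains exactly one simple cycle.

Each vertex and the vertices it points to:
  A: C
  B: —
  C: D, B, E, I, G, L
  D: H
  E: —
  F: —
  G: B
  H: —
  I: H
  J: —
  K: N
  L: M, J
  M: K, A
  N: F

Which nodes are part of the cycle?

DFS with gray/black marking from C:
C gray
  D gray
    H gray
    H black
  D black
  B gray
  B black
  E gray
  E black
  I gray
    I→H: H black — skip
  I black
  G gray
    G→B: B black — skip
  G black
  L gray
    M gray
      K gray
        N gray
          F gray
          F black
        N black
      K black
      A gray
        A→C: C is gray → back edge
Back edge closes the cycle C → L → M → A → C; its vertices are {A, C, L, M}.

A, C, L, M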